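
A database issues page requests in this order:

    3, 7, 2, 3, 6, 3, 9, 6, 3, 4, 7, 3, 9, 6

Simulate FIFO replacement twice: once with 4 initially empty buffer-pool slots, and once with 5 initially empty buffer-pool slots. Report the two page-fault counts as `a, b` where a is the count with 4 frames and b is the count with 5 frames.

4 frames: F F F . F . F . F F F . . F → 9 faults.
5 frames: F F F . F . F . . F . F . . → 7 faults.
7 < 9: adding a frame reduced faults, as is typical.

9, 7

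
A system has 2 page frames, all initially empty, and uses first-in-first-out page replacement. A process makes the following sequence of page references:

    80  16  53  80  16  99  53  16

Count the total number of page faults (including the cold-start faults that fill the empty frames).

8

80 → miss, frames {80}
16 → miss, frames {80,16}
53 → miss, evict 80, frames {16,53}
80 → miss, evict 16, frames {53,80}
16 → miss, evict 53, frames {80,16}
99 → miss, evict 80, frames {16,99}
53 → miss, evict 16, frames {99,53}
16 → miss, evict 99, frames {53,16}
Page faults: 8.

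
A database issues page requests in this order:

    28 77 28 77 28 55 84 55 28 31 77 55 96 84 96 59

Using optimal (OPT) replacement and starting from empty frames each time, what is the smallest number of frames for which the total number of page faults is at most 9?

3

f=1: 16 faults
f=2: 10 faults
f=3: 8 faults
f=4: 7 faults
f=5: 7 faults
f=6: 7 faults
f=7: 7 faults
Smallest f with faults ≤ 9 is 3.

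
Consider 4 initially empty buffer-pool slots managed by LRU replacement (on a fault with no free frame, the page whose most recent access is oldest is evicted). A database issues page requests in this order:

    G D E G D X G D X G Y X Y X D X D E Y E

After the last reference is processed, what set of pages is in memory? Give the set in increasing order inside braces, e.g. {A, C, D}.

G: fault, frames {G}
D: fault, frames {G,D}
E: fault, frames {G,D,E}
G: hit
D: hit
X: fault, frames {E,G,D,X}
G: hit
D: hit
X: hit
G: hit
Y: fault, evict E, frames {D,X,G,Y}
X: hit
Y: hit
X: hit
D: hit
X: hit
D: hit
E: fault, evict G, frames {Y,X,D,E}
Y: hit
E: hit

{D, E, X, Y}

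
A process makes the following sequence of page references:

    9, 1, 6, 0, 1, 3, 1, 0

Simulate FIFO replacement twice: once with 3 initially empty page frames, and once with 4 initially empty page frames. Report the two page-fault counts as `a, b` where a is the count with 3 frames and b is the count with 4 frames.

3 frames: F F F F . F F . → 6 faults.
4 frames: F F F F . F . . → 5 faults.
5 < 6: adding a frame reduced faults, as is typical.

6, 5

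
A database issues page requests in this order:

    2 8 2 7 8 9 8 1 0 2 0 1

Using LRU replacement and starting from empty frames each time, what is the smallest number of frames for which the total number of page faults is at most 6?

f=1: 12 faults
f=2: 9 faults
f=3: 7 faults
f=4: 7 faults
f=5: 7 faults
f=6: 6 faults
Smallest f with faults ≤ 6 is 6.

6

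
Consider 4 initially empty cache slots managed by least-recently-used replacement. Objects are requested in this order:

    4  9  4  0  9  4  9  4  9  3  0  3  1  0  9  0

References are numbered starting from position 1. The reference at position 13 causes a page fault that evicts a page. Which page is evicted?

4

pos 1: 4 → miss, frames [4]
pos 2: 9 → miss, frames [4, 9]
pos 3: 4 → hit
pos 4: 0 → miss, frames [9, 4, 0]
pos 5: 9 → hit
pos 6: 4 → hit
pos 7: 9 → hit
pos 8: 4 → hit
pos 9: 9 → hit
pos 10: 3 → miss, frames [0, 4, 9, 3]
pos 11: 0 → hit
pos 12: 3 → hit
pos 13: 1 → miss, evict 4, frames [9, 0, 3, 1]
At position 13, page 4 is evicted.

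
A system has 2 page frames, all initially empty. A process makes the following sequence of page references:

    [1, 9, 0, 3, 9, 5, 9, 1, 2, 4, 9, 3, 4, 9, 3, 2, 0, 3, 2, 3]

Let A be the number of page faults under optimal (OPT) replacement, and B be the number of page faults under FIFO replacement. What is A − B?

Under OPT: F F F F . F . F F F . F . F . F F . F . → 13 faults.
Under FIFO: F F F F F F . F F F F F F F F F F F F . → 18 faults.
A − B = 13 − 18 = -5.

-5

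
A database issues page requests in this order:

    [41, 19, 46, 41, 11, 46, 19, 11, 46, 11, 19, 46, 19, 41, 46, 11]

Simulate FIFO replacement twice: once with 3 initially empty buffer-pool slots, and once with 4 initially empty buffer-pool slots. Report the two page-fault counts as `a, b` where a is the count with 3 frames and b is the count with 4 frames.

3 frames: F F F . F . . . . . . . . F . . → 5 faults.
4 frames: F F F . F . . . . . . . . . . . → 4 faults.
4 < 5: adding a frame reduced faults, as is typical.

5, 4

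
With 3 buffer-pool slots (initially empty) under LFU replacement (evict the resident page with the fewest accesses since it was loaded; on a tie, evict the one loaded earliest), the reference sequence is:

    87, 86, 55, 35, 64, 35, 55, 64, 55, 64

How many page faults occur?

5

87: miss, frames (87)
86: miss, frames (87 86)
55: miss, frames (87 86 55)
35: miss, evict 87, frames (86 55 35)
64: miss, evict 86, frames (55 35 64)
35: hit
55: hit
64: hit
55: hit
64: hit
Page faults: 5.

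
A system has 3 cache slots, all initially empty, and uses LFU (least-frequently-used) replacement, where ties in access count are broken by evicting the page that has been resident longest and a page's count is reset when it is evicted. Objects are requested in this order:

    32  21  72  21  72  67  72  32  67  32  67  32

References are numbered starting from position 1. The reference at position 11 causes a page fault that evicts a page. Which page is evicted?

32

pos 1: 32 → miss, frames {32}
pos 2: 21 → miss, frames {32,21}
pos 3: 72 → miss, frames {32,21,72}
pos 4: 21 → hit
pos 5: 72 → hit
pos 6: 67 → miss, evict 32, frames {21,72,67}
pos 7: 72 → hit
pos 8: 32 → miss, evict 67, frames {21,72,32}
pos 9: 67 → miss, evict 32, frames {21,72,67}
pos 10: 32 → miss, evict 67, frames {21,72,32}
pos 11: 67 → miss, evict 32, frames {21,72,67}
At position 11, page 32 is evicted.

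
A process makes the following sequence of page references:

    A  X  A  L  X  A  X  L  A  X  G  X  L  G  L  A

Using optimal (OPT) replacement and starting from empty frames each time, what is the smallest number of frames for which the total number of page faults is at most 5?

f=1: 16 faults
f=2: 9 faults
f=3: 5 faults
f=4: 4 faults
Smallest f with faults ≤ 5 is 3.

3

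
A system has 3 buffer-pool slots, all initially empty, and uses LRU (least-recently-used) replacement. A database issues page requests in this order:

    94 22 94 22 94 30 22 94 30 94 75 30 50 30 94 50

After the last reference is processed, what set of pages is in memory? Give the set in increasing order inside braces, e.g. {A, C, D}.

{30, 50, 94}

94 -> fault, frames {94}
22 -> fault, frames {94,22}
94 -> hit
22 -> hit
94 -> hit
30 -> fault, frames {22,94,30}
22 -> hit
94 -> hit
30 -> hit
94 -> hit
75 -> fault, evict 22, frames {30,94,75}
30 -> hit
50 -> fault, evict 94, frames {75,30,50}
30 -> hit
94 -> fault, evict 75, frames {50,30,94}
50 -> hit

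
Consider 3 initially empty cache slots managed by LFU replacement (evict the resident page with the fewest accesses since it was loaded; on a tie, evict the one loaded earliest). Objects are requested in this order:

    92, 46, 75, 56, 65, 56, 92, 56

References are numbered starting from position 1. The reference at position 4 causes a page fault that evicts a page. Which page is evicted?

92

pos 1: 92 → fault, frames (92)
pos 2: 46 → fault, frames (92 46)
pos 3: 75 → fault, frames (92 46 75)
pos 4: 56 → fault, evict 92, frames (46 75 56)
At position 4, page 92 is evicted.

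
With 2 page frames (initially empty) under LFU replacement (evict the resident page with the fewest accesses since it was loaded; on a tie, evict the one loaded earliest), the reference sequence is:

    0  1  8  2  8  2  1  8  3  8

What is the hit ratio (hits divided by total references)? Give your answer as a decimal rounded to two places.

0.20

0 → miss, frames {0}
1 → miss, frames {0,1}
8 → miss, evict 0, frames {1,8}
2 → miss, evict 1, frames {8,2}
8 → hit
2 → hit
1 → miss, evict 8, frames {2,1}
8 → miss, evict 1, frames {2,8}
3 → miss, evict 8, frames {2,3}
8 → miss, evict 3, frames {2,8}
Hits: 2 of 10 references → 2/10 = 0.2000.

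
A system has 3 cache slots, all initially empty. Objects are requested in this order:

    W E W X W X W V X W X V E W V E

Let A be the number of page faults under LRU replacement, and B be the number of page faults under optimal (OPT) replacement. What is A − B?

Under LRU: F F . F . . . F . . . . F F . . → 6 faults.
Under OPT: F F . F . . . F . . . . F . . . → 5 faults.
A − B = 6 − 5 = 1.

1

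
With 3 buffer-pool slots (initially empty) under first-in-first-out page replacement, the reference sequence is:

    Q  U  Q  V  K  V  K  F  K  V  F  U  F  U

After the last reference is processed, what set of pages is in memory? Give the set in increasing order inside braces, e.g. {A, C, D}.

{F, K, U}

Q -> miss, frames (Q)
U -> miss, frames (Q U)
Q -> hit
V -> miss, frames (Q U V)
K -> miss, evict Q, frames (U V K)
V -> hit
K -> hit
F -> miss, evict U, frames (V K F)
K -> hit
V -> hit
F -> hit
U -> miss, evict V, frames (K F U)
F -> hit
U -> hit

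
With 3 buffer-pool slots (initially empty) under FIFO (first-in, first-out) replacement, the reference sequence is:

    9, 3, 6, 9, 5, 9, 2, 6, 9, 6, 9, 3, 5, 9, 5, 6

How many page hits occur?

5

9 -> fault, frames {9}
3 -> fault, frames {9,3}
6 -> fault, frames {9,3,6}
9 -> hit
5 -> fault, evict 9, frames {3,6,5}
9 -> fault, evict 3, frames {6,5,9}
2 -> fault, evict 6, frames {5,9,2}
6 -> fault, evict 5, frames {9,2,6}
9 -> hit
6 -> hit
9 -> hit
3 -> fault, evict 9, frames {2,6,3}
5 -> fault, evict 2, frames {6,3,5}
9 -> fault, evict 6, frames {3,5,9}
5 -> hit
6 -> fault, evict 3, frames {5,9,6}
Hits: 5.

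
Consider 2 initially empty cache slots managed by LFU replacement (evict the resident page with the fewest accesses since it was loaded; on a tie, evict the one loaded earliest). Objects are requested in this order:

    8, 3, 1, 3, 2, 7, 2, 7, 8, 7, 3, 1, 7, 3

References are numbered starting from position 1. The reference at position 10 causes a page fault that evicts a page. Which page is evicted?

pos 1: 8 → fault, frames {8}
pos 2: 3 → fault, frames {8,3}
pos 3: 1 → fault, evict 8, frames {3,1}
pos 4: 3 → hit
pos 5: 2 → fault, evict 1, frames {3,2}
pos 6: 7 → fault, evict 2, frames {3,7}
pos 7: 2 → fault, evict 7, frames {3,2}
pos 8: 7 → fault, evict 2, frames {3,7}
pos 9: 8 → fault, evict 7, frames {3,8}
pos 10: 7 → fault, evict 8, frames {3,7}
At position 10, page 8 is evicted.

8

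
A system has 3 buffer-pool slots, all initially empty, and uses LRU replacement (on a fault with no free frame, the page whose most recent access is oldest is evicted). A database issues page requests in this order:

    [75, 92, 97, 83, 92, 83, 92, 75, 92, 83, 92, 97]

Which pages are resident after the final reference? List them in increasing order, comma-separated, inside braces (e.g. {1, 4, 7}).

{83, 92, 97}

75 → miss, frames [75]
92 → miss, frames [75, 92]
97 → miss, frames [75, 92, 97]
83 → miss, evict 75, frames [92, 97, 83]
92 → hit
83 → hit
92 → hit
75 → miss, evict 97, frames [83, 92, 75]
92 → hit
83 → hit
92 → hit
97 → miss, evict 75, frames [83, 92, 97]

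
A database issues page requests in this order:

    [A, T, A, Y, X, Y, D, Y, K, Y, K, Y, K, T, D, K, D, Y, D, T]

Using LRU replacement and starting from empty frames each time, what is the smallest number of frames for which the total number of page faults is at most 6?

6

f=1: 20 faults
f=2: 11 faults
f=3: 10 faults
f=4: 7 faults
f=5: 7 faults
f=6: 6 faults
Smallest f with faults ≤ 6 is 6.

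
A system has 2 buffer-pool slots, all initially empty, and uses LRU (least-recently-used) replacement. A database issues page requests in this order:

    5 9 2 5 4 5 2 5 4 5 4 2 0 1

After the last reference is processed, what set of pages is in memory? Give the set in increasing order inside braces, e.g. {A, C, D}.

{0, 1}

5 -> miss, frames {5}
9 -> miss, frames {5,9}
2 -> miss, evict 5, frames {9,2}
5 -> miss, evict 9, frames {2,5}
4 -> miss, evict 2, frames {5,4}
5 -> hit
2 -> miss, evict 4, frames {5,2}
5 -> hit
4 -> miss, evict 2, frames {5,4}
5 -> hit
4 -> hit
2 -> miss, evict 5, frames {4,2}
0 -> miss, evict 4, frames {2,0}
1 -> miss, evict 2, frames {0,1}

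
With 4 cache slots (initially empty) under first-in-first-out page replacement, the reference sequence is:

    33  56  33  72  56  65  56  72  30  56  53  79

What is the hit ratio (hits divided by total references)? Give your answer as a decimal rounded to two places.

33: fault, frames {33}
56: fault, frames {33,56}
33: hit
72: fault, frames {33,56,72}
56: hit
65: fault, frames {33,56,72,65}
56: hit
72: hit
30: fault, evict 33, frames {56,72,65,30}
56: hit
53: fault, evict 56, frames {72,65,30,53}
79: fault, evict 72, frames {65,30,53,79}
Hits: 5 of 12 references → 5/12 = 0.4167.

0.42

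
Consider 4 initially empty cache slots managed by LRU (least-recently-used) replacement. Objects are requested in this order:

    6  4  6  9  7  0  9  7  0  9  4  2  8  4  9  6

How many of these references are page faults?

9

6 -> miss, frames {6}
4 -> miss, frames {6,4}
6 -> hit
9 -> miss, frames {4,6,9}
7 -> miss, frames {4,6,9,7}
0 -> miss, evict 4, frames {6,9,7,0}
9 -> hit
7 -> hit
0 -> hit
9 -> hit
4 -> miss, evict 6, frames {7,0,9,4}
2 -> miss, evict 7, frames {0,9,4,2}
8 -> miss, evict 0, frames {9,4,2,8}
4 -> hit
9 -> hit
6 -> miss, evict 2, frames {8,4,9,6}
Page faults: 9.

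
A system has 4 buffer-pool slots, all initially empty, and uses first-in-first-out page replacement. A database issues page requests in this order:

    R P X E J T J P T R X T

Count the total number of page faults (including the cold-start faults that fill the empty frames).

R: miss, frames {R}
P: miss, frames {R,P}
X: miss, frames {R,P,X}
E: miss, frames {R,P,X,E}
J: miss, evict R, frames {P,X,E,J}
T: miss, evict P, frames {X,E,J,T}
J: hit
P: miss, evict X, frames {E,J,T,P}
T: hit
R: miss, evict E, frames {J,T,P,R}
X: miss, evict J, frames {T,P,R,X}
T: hit
Page faults: 9.

9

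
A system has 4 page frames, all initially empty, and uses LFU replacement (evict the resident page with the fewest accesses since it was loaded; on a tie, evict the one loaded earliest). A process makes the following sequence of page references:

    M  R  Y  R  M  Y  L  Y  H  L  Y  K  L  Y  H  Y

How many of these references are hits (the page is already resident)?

M -> fault, frames [M]
R -> fault, frames [M, R]
Y -> fault, frames [M, R, Y]
R -> hit
M -> hit
Y -> hit
L -> fault, frames [M, R, Y, L]
Y -> hit
H -> fault, evict L, frames [M, R, Y, H]
L -> fault, evict H, frames [M, R, Y, L]
Y -> hit
K -> fault, evict L, frames [M, R, Y, K]
L -> fault, evict K, frames [M, R, Y, L]
Y -> hit
H -> fault, evict L, frames [M, R, Y, H]
Y -> hit
Hits: 7.

7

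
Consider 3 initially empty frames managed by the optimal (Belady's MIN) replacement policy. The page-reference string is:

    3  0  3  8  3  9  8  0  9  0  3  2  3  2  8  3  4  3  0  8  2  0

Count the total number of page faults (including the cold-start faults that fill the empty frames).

9

3 → miss, frames {3}
0 → miss, frames {3,0}
3 → hit
8 → miss, frames {3,0,8}
3 → hit
9 → miss, evict 3, frames {0,8,9}
8 → hit
0 → hit
9 → hit
0 → hit
3 → miss, evict 9, frames {0,8,3}
2 → miss, evict 0, frames {8,3,2}
3 → hit
2 → hit
8 → hit
3 → hit
4 → miss, evict 2, frames {8,3,4}
3 → hit
0 → miss, evict 4, frames {8,3,0}
8 → hit
2 → miss, evict 3, frames {8,0,2}
0 → hit
Page faults: 9.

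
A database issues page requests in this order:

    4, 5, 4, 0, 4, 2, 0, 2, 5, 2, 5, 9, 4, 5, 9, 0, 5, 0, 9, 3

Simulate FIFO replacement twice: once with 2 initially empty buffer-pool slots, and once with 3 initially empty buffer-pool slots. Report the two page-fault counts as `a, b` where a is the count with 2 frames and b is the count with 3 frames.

2 frames: F F . F F F F . F F . F F F F F F . F F → 16 faults.
3 frames: F F . F . F . . . . . F F F . F . . F F → 10 faults.
10 < 16: adding a frame reduced faults, as is typical.

16, 10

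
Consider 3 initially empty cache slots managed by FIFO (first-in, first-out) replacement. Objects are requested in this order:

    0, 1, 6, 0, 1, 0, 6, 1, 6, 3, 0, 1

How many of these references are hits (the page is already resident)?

6

0 → miss, frames (0)
1 → miss, frames (0 1)
6 → miss, frames (0 1 6)
0 → hit
1 → hit
0 → hit
6 → hit
1 → hit
6 → hit
3 → miss, evict 0, frames (1 6 3)
0 → miss, evict 1, frames (6 3 0)
1 → miss, evict 6, frames (3 0 1)
Hits: 6.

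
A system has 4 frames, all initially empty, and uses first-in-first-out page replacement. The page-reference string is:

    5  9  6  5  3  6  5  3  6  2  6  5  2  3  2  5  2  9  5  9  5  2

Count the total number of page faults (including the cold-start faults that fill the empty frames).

7

5: fault, frames {5}
9: fault, frames {5,9}
6: fault, frames {5,9,6}
5: hit
3: fault, frames {5,9,6,3}
6: hit
5: hit
3: hit
6: hit
2: fault, evict 5, frames {9,6,3,2}
6: hit
5: fault, evict 9, frames {6,3,2,5}
2: hit
3: hit
2: hit
5: hit
2: hit
9: fault, evict 6, frames {3,2,5,9}
5: hit
9: hit
5: hit
2: hit
Page faults: 7.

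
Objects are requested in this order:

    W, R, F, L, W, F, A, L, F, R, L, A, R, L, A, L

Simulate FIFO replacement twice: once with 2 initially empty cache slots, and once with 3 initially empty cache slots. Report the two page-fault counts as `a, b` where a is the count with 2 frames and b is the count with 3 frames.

2 frames: F F F F F F F F F F F F F F F . → 15 faults.
3 frames: F F F F F . F . F F F F . . . . → 10 faults.
10 < 15: adding a frame reduced faults, as is typical.

15, 10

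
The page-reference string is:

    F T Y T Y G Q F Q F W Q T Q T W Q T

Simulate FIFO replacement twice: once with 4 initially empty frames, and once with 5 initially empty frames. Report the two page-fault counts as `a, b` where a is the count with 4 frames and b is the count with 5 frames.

4 frames: F F F . . F F F . . F . F . . . . . → 8 faults.
5 frames: F F F . . F F . . . F . . . . . . . → 6 faults.
6 < 8: adding a frame reduced faults, as is typical.

8, 6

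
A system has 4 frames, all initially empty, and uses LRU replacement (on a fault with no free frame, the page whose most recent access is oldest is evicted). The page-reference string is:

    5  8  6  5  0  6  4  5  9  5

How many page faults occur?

5 → fault, frames {5}
8 → fault, frames {5,8}
6 → fault, frames {5,8,6}
5 → hit
0 → fault, frames {8,6,5,0}
6 → hit
4 → fault, evict 8, frames {5,0,6,4}
5 → hit
9 → fault, evict 0, frames {6,4,5,9}
5 → hit
Page faults: 6.

6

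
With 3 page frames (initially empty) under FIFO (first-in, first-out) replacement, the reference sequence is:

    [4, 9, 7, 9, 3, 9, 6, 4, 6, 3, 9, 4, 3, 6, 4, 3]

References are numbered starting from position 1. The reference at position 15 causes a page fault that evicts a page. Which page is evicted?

pos 1: 4: fault, frames (4)
pos 2: 9: fault, frames (4 9)
pos 3: 7: fault, frames (4 9 7)
pos 4: 9: hit
pos 5: 3: fault, evict 4, frames (9 7 3)
pos 6: 9: hit
pos 7: 6: fault, evict 9, frames (7 3 6)
pos 8: 4: fault, evict 7, frames (3 6 4)
pos 9: 6: hit
pos 10: 3: hit
pos 11: 9: fault, evict 3, frames (6 4 9)
pos 12: 4: hit
pos 13: 3: fault, evict 6, frames (4 9 3)
pos 14: 6: fault, evict 4, frames (9 3 6)
pos 15: 4: fault, evict 9, frames (3 6 4)
At position 15, page 9 is evicted.

9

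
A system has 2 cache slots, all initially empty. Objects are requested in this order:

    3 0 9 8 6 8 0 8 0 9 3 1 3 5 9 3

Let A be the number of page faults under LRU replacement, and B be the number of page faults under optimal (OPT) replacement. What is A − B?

Under LRU: F F F F F . F . . F F F . F F F → 12 faults.
Under OPT: F F F F F . F . . F F F . F F . → 11 faults.
A − B = 12 − 11 = 1.

1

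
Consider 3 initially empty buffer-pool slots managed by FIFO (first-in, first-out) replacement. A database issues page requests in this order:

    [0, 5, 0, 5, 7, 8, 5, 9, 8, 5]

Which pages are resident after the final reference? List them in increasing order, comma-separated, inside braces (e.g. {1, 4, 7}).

0: fault, frames {0}
5: fault, frames {0,5}
0: hit
5: hit
7: fault, frames {0,5,7}
8: fault, evict 0, frames {5,7,8}
5: hit
9: fault, evict 5, frames {7,8,9}
8: hit
5: fault, evict 7, frames {8,9,5}

{5, 8, 9}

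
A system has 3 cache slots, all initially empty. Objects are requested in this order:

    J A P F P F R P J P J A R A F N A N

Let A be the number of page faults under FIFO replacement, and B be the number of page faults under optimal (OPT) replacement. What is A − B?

Under FIFO: F F F F . . F . F F . F F . F F F . → 12 faults.
Under OPT: F F F F . . F . . . . F . . F F . . → 8 faults.
A − B = 12 − 8 = 4.

4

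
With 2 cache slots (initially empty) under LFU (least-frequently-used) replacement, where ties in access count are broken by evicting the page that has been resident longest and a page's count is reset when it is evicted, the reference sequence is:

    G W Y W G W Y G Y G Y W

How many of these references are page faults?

9

G → miss, frames {G}
W → miss, frames {G,W}
Y → miss, evict G, frames {W,Y}
W → hit
G → miss, evict Y, frames {W,G}
W → hit
Y → miss, evict G, frames {W,Y}
G → miss, evict Y, frames {W,G}
Y → miss, evict G, frames {W,Y}
G → miss, evict Y, frames {W,G}
Y → miss, evict G, frames {W,Y}
W → hit
Page faults: 9.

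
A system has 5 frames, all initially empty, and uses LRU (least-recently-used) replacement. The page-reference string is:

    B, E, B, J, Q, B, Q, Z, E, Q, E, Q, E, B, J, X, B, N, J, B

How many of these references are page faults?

7

B -> miss, frames {B}
E -> miss, frames {B,E}
B -> hit
J -> miss, frames {E,B,J}
Q -> miss, frames {E,B,J,Q}
B -> hit
Q -> hit
Z -> miss, frames {E,J,B,Q,Z}
E -> hit
Q -> hit
E -> hit
Q -> hit
E -> hit
B -> hit
J -> hit
X -> miss, evict Z, frames {Q,E,B,J,X}
B -> hit
N -> miss, evict Q, frames {E,J,X,B,N}
J -> hit
B -> hit
Page faults: 7.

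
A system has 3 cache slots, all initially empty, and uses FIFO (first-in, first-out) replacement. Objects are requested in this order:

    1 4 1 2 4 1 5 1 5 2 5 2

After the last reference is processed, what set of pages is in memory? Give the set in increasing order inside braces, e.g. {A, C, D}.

{1, 2, 5}

1 → miss, frames [1]
4 → miss, frames [1, 4]
1 → hit
2 → miss, frames [1, 4, 2]
4 → hit
1 → hit
5 → miss, evict 1, frames [4, 2, 5]
1 → miss, evict 4, frames [2, 5, 1]
5 → hit
2 → hit
5 → hit
2 → hit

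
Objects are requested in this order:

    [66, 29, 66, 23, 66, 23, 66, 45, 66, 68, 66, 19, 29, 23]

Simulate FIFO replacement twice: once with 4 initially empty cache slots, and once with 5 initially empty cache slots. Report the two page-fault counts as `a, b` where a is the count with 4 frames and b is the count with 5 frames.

4 frames: F F . F . . . F . F F F F F → 9 faults.
5 frames: F F . F . . . F . F . F . . → 6 faults.
6 < 9: adding a frame reduced faults, as is typical.

9, 6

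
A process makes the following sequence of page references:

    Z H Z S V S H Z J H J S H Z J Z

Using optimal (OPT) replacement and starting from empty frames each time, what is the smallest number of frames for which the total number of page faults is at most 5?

4

f=1: 16 faults
f=2: 10 faults
f=3: 7 faults
f=4: 5 faults
f=5: 5 faults
Smallest f with faults ≤ 5 is 4.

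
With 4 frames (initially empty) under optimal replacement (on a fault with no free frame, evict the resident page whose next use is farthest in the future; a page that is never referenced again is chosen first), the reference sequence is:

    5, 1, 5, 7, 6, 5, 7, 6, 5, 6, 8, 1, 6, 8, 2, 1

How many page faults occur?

5 → miss, frames [5]
1 → miss, frames [5, 1]
5 → hit
7 → miss, frames [5, 1, 7]
6 → miss, frames [5, 1, 7, 6]
5 → hit
7 → hit
6 → hit
5 → hit
6 → hit
8 → miss, evict 7, frames [5, 1, 6, 8]
1 → hit
6 → hit
8 → hit
2 → miss, evict 8, frames [5, 1, 6, 2]
1 → hit
Page faults: 6.

6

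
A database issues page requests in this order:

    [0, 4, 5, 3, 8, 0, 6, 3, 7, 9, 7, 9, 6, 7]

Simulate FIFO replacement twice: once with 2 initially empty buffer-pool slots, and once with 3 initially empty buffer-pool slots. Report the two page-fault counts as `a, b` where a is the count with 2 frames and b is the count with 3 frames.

12, 11

2 frames: F F F F F F F F F F . . F F → 12 faults.
3 frames: F F F F F F F F F F . . F . → 11 faults.
11 < 12: adding a frame reduced faults, as is typical.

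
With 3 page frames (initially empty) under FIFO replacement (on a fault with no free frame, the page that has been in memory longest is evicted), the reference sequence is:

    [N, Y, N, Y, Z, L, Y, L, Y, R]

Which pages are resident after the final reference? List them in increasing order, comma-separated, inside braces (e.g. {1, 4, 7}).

N: fault, frames {N}
Y: fault, frames {N,Y}
N: hit
Y: hit
Z: fault, frames {N,Y,Z}
L: fault, evict N, frames {Y,Z,L}
Y: hit
L: hit
Y: hit
R: fault, evict Y, frames {Z,L,R}

{L, R, Z}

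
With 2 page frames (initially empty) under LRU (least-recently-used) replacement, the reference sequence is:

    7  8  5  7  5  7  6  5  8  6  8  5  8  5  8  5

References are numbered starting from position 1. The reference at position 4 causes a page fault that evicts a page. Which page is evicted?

pos 1: 7: fault, frames {7}
pos 2: 8: fault, frames {7,8}
pos 3: 5: fault, evict 7, frames {8,5}
pos 4: 7: fault, evict 8, frames {5,7}
At position 4, page 8 is evicted.

8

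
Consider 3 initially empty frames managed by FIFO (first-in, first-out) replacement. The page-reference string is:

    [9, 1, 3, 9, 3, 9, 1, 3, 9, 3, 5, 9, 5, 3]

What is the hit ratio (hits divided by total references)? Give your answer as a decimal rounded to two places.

9 -> miss, frames (9)
1 -> miss, frames (9 1)
3 -> miss, frames (9 1 3)
9 -> hit
3 -> hit
9 -> hit
1 -> hit
3 -> hit
9 -> hit
3 -> hit
5 -> miss, evict 9, frames (1 3 5)
9 -> miss, evict 1, frames (3 5 9)
5 -> hit
3 -> hit
Hits: 9 of 14 references → 9/14 = 0.6429.

0.64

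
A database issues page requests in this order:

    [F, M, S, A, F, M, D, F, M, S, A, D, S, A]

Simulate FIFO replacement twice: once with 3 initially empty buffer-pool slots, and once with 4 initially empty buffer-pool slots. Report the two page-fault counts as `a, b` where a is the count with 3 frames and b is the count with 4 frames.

9, 10

3 frames: F F F F F F F . . F F . . . → 9 faults.
4 frames: F F F F . . F F F F F F . . → 10 faults.
10 > 9: adding a frame increased faults — Belady's anomaly.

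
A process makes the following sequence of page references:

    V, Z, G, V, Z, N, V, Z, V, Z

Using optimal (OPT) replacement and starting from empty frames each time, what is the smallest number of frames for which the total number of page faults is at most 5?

3

f=1: 10 faults
f=2: 6 faults
f=3: 4 faults
f=4: 4 faults
Smallest f with faults ≤ 5 is 3.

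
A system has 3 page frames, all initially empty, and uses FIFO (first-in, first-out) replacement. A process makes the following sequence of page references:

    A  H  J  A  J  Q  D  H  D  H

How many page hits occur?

4

A → fault, frames [A]
H → fault, frames [A, H]
J → fault, frames [A, H, J]
A → hit
J → hit
Q → fault, evict A, frames [H, J, Q]
D → fault, evict H, frames [J, Q, D]
H → fault, evict J, frames [Q, D, H]
D → hit
H → hit
Hits: 4.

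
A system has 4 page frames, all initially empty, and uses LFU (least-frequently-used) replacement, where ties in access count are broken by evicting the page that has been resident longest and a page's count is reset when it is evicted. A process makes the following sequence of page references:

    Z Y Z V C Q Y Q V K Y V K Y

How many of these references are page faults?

12

Z -> fault, frames {Z}
Y -> fault, frames {Z,Y}
Z -> hit
V -> fault, frames {Z,Y,V}
C -> fault, frames {Z,Y,V,C}
Q -> fault, evict Y, frames {Z,V,C,Q}
Y -> fault, evict V, frames {Z,C,Q,Y}
Q -> hit
V -> fault, evict C, frames {Z,Q,Y,V}
K -> fault, evict Y, frames {Z,Q,V,K}
Y -> fault, evict V, frames {Z,Q,K,Y}
V -> fault, evict K, frames {Z,Q,Y,V}
K -> fault, evict Y, frames {Z,Q,V,K}
Y -> fault, evict V, frames {Z,Q,K,Y}
Page faults: 12.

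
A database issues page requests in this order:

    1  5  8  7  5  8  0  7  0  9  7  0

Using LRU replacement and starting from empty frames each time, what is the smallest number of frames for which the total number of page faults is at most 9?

3

f=1: 12 faults
f=2: 11 faults
f=3: 7 faults
f=4: 6 faults
f=5: 6 faults
f=6: 6 faults
Smallest f with faults ≤ 9 is 3.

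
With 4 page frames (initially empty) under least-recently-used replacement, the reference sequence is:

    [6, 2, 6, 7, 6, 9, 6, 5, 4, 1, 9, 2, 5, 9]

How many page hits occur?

4

6: miss, frames [6]
2: miss, frames [6, 2]
6: hit
7: miss, frames [2, 6, 7]
6: hit
9: miss, frames [2, 7, 6, 9]
6: hit
5: miss, evict 2, frames [7, 9, 6, 5]
4: miss, evict 7, frames [9, 6, 5, 4]
1: miss, evict 9, frames [6, 5, 4, 1]
9: miss, evict 6, frames [5, 4, 1, 9]
2: miss, evict 5, frames [4, 1, 9, 2]
5: miss, evict 4, frames [1, 9, 2, 5]
9: hit
Hits: 4.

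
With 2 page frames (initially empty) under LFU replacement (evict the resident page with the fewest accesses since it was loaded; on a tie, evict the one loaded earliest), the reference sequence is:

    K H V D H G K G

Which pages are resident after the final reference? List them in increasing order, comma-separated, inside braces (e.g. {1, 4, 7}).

{G, K}

K: fault, frames (K)
H: fault, frames (K H)
V: fault, evict K, frames (H V)
D: fault, evict H, frames (V D)
H: fault, evict V, frames (D H)
G: fault, evict D, frames (H G)
K: fault, evict H, frames (G K)
G: hit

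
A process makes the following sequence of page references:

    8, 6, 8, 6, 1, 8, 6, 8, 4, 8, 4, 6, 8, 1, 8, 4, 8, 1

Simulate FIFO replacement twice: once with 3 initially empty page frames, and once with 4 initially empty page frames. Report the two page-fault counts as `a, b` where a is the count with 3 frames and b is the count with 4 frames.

9, 4

3 frames: F F . . F . . . F F . F . F . F F . → 9 faults.
4 frames: F F . . F . . . F . . . . . . . . . → 4 faults.
4 < 9: adding a frame reduced faults, as is typical.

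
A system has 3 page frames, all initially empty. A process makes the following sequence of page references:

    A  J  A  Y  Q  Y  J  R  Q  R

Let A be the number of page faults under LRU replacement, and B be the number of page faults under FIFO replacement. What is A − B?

2

Under LRU: F F . F F . F F F . → 7 faults.
Under FIFO: F F . F F . . F . . → 5 faults.
A − B = 7 − 5 = 2.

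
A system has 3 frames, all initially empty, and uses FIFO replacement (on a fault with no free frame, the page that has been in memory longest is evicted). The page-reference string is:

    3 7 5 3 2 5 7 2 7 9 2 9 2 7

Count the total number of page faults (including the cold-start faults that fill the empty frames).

6

3 -> fault, frames {3}
7 -> fault, frames {3,7}
5 -> fault, frames {3,7,5}
3 -> hit
2 -> fault, evict 3, frames {7,5,2}
5 -> hit
7 -> hit
2 -> hit
7 -> hit
9 -> fault, evict 7, frames {5,2,9}
2 -> hit
9 -> hit
2 -> hit
7 -> fault, evict 5, frames {2,9,7}
Page faults: 6.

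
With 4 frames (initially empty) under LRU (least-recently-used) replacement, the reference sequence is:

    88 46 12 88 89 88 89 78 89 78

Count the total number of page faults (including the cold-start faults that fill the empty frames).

5

88: fault, frames {88}
46: fault, frames {88,46}
12: fault, frames {88,46,12}
88: hit
89: fault, frames {46,12,88,89}
88: hit
89: hit
78: fault, evict 46, frames {12,88,89,78}
89: hit
78: hit
Page faults: 5.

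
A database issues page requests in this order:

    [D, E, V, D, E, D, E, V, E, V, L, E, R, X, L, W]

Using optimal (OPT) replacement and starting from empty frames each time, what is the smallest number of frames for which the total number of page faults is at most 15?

2

f=1: 16 faults
f=2: 9 faults
f=3: 7 faults
f=4: 7 faults
f=5: 7 faults
f=6: 7 faults
f=7: 7 faults
Smallest f with faults ≤ 15 is 2.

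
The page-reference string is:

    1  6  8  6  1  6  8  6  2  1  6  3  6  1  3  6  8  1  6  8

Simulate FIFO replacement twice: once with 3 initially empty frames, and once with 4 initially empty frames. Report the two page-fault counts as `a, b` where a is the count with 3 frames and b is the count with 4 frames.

3 frames: F F F . . . . . F F F F . . . . F F F . → 10 faults.
4 frames: F F F . . . . . F . . F . F . F F . . . → 8 faults.
8 < 10: adding a frame reduced faults, as is typical.

10, 8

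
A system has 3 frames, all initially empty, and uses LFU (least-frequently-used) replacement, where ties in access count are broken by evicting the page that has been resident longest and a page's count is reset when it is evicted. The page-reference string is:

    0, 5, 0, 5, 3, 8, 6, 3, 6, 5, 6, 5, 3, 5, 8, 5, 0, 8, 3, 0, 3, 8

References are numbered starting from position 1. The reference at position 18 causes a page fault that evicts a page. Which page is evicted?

pos 1: 0: miss, frames (0)
pos 2: 5: miss, frames (0 5)
pos 3: 0: hit
pos 4: 5: hit
pos 5: 3: miss, frames (0 5 3)
pos 6: 8: miss, evict 3, frames (0 5 8)
pos 7: 6: miss, evict 8, frames (0 5 6)
pos 8: 3: miss, evict 6, frames (0 5 3)
pos 9: 6: miss, evict 3, frames (0 5 6)
pos 10: 5: hit
pos 11: 6: hit
pos 12: 5: hit
pos 13: 3: miss, evict 0, frames (5 6 3)
pos 14: 5: hit
pos 15: 8: miss, evict 3, frames (5 6 8)
pos 16: 5: hit
pos 17: 0: miss, evict 8, frames (5 6 0)
pos 18: 8: miss, evict 0, frames (5 6 8)
At position 18, page 0 is evicted.

0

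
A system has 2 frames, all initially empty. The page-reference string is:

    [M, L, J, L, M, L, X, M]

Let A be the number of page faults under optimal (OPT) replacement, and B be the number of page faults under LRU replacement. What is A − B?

-1

Under OPT: F F F . F . F . → 5 faults.
Under LRU: F F F . F . F F → 6 faults.
A − B = 5 − 6 = -1.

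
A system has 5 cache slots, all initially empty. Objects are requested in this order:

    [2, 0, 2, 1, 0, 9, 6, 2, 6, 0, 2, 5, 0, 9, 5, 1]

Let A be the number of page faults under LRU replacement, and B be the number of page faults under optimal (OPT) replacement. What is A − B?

1

Under LRU: F F . F . F F . . . . F . . . F → 7 faults.
Under OPT: F F . F . F F . . . . F . . . . → 6 faults.
A − B = 7 − 6 = 1.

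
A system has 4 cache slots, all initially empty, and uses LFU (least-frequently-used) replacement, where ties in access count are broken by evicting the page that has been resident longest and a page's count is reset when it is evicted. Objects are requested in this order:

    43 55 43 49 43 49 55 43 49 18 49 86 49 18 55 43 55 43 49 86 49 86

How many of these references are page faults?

7

43 -> miss, frames {43}
55 -> miss, frames {43,55}
43 -> hit
49 -> miss, frames {43,55,49}
43 -> hit
49 -> hit
55 -> hit
43 -> hit
49 -> hit
18 -> miss, frames {43,55,49,18}
49 -> hit
86 -> miss, evict 18, frames {43,55,49,86}
49 -> hit
18 -> miss, evict 86, frames {43,55,49,18}
55 -> hit
43 -> hit
55 -> hit
43 -> hit
49 -> hit
86 -> miss, evict 18, frames {43,55,49,86}
49 -> hit
86 -> hit
Page faults: 7.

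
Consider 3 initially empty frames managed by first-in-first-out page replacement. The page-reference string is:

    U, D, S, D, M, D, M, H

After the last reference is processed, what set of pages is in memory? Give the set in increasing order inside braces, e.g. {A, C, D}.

{H, M, S}

U: miss, frames {U}
D: miss, frames {U,D}
S: miss, frames {U,D,S}
D: hit
M: miss, evict U, frames {D,S,M}
D: hit
M: hit
H: miss, evict D, frames {S,M,H}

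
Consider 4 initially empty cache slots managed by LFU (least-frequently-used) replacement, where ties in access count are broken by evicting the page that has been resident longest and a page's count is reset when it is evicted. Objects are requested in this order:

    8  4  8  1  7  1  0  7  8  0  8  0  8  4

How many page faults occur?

6

8 -> miss, frames [8]
4 -> miss, frames [8, 4]
8 -> hit
1 -> miss, frames [8, 4, 1]
7 -> miss, frames [8, 4, 1, 7]
1 -> hit
0 -> miss, evict 4, frames [8, 1, 7, 0]
7 -> hit
8 -> hit
0 -> hit
8 -> hit
0 -> hit
8 -> hit
4 -> miss, evict 1, frames [8, 7, 0, 4]
Page faults: 6.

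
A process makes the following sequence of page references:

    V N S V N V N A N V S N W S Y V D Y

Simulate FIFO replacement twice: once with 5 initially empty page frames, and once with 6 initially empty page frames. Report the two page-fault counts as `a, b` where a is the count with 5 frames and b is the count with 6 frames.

8, 7

5 frames: F F F . . . . F . . . . F . F F F . → 8 faults.
6 frames: F F F . . . . F . . . . F . F . F . → 7 faults.
7 < 8: adding a frame reduced faults, as is typical.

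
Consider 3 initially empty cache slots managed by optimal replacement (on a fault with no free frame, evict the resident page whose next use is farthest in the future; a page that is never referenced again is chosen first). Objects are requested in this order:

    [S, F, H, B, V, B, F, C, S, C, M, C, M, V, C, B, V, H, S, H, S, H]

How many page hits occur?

S → miss, frames {S}
F → miss, frames {S,F}
H → miss, frames {S,F,H}
B → miss, evict H, frames {S,F,B}
V → miss, evict S, frames {F,B,V}
B → hit
F → hit
C → miss, evict F, frames {B,V,C}
S → miss, evict B, frames {V,C,S}
C → hit
M → miss, evict S, frames {V,C,M}
C → hit
M → hit
V → hit
C → hit
B → miss, evict M, frames {V,C,B}
V → hit
H → miss, evict B, frames {V,C,H}
S → miss, evict C, frames {V,H,S}
H → hit
S → hit
H → hit
Hits: 11.

11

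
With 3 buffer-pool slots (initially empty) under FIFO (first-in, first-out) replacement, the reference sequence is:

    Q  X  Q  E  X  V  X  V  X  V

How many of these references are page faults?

4

Q -> miss, frames (Q)
X -> miss, frames (Q X)
Q -> hit
E -> miss, frames (Q X E)
X -> hit
V -> miss, evict Q, frames (X E V)
X -> hit
V -> hit
X -> hit
V -> hit
Page faults: 4.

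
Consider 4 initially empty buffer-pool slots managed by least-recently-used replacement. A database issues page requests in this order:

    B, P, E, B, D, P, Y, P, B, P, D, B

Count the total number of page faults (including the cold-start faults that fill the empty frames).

B -> miss, frames [B]
P -> miss, frames [B, P]
E -> miss, frames [B, P, E]
B -> hit
D -> miss, frames [P, E, B, D]
P -> hit
Y -> miss, evict E, frames [B, D, P, Y]
P -> hit
B -> hit
P -> hit
D -> hit
B -> hit
Page faults: 5.

5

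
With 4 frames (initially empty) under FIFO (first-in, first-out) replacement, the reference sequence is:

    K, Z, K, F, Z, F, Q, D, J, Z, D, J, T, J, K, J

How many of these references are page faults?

K -> fault, frames (K)
Z -> fault, frames (K Z)
K -> hit
F -> fault, frames (K Z F)
Z -> hit
F -> hit
Q -> fault, frames (K Z F Q)
D -> fault, evict K, frames (Z F Q D)
J -> fault, evict Z, frames (F Q D J)
Z -> fault, evict F, frames (Q D J Z)
D -> hit
J -> hit
T -> fault, evict Q, frames (D J Z T)
J -> hit
K -> fault, evict D, frames (J Z T K)
J -> hit
Page faults: 9.

9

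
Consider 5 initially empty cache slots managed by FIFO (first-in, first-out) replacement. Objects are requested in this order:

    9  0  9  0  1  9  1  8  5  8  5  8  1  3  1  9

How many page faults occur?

9: miss, frames {9}
0: miss, frames {9,0}
9: hit
0: hit
1: miss, frames {9,0,1}
9: hit
1: hit
8: miss, frames {9,0,1,8}
5: miss, frames {9,0,1,8,5}
8: hit
5: hit
8: hit
1: hit
3: miss, evict 9, frames {0,1,8,5,3}
1: hit
9: miss, evict 0, frames {1,8,5,3,9}
Page faults: 7.

7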